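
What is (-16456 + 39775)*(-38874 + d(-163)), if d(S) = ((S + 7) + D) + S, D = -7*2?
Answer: -914268033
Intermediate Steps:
D = -14
d(S) = -7 + 2*S (d(S) = ((S + 7) - 14) + S = ((7 + S) - 14) + S = (-7 + S) + S = -7 + 2*S)
(-16456 + 39775)*(-38874 + d(-163)) = (-16456 + 39775)*(-38874 + (-7 + 2*(-163))) = 23319*(-38874 + (-7 - 326)) = 23319*(-38874 - 333) = 23319*(-39207) = -914268033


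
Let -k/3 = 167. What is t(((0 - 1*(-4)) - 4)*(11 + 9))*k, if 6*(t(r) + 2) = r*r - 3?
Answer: 2505/2 ≈ 1252.5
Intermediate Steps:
t(r) = -5/2 + r**2/6 (t(r) = -2 + (r*r - 3)/6 = -2 + (r**2 - 3)/6 = -2 + (-3 + r**2)/6 = -2 + (-1/2 + r**2/6) = -5/2 + r**2/6)
k = -501 (k = -3*167 = -501)
t(((0 - 1*(-4)) - 4)*(11 + 9))*k = (-5/2 + (((0 - 1*(-4)) - 4)*(11 + 9))**2/6)*(-501) = (-5/2 + (((0 + 4) - 4)*20)**2/6)*(-501) = (-5/2 + ((4 - 4)*20)**2/6)*(-501) = (-5/2 + (0*20)**2/6)*(-501) = (-5/2 + (1/6)*0**2)*(-501) = (-5/2 + (1/6)*0)*(-501) = (-5/2 + 0)*(-501) = -5/2*(-501) = 2505/2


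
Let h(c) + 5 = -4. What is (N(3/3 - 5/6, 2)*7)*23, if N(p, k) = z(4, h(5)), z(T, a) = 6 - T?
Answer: 322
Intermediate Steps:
h(c) = -9 (h(c) = -5 - 4 = -9)
N(p, k) = 2 (N(p, k) = 6 - 1*4 = 6 - 4 = 2)
(N(3/3 - 5/6, 2)*7)*23 = (2*7)*23 = 14*23 = 322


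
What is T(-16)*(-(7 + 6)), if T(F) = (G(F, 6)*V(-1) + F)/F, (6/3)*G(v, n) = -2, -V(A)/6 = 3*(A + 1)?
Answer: -13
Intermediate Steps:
V(A) = -18 - 18*A (V(A) = -18*(A + 1) = -18*(1 + A) = -6*(3 + 3*A) = -18 - 18*A)
G(v, n) = -1 (G(v, n) = (1/2)*(-2) = -1)
T(F) = 1 (T(F) = (-(-18 - 18*(-1)) + F)/F = (-(-18 + 18) + F)/F = (-1*0 + F)/F = (0 + F)/F = F/F = 1)
T(-16)*(-(7 + 6)) = 1*(-(7 + 6)) = 1*(-1*13) = 1*(-13) = -13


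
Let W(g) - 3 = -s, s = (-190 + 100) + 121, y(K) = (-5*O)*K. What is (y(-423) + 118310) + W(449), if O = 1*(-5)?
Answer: 107707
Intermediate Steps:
O = -5
y(K) = 25*K (y(K) = (-5*(-5))*K = 25*K)
s = 31 (s = -90 + 121 = 31)
W(g) = -28 (W(g) = 3 - 1*31 = 3 - 31 = -28)
(y(-423) + 118310) + W(449) = (25*(-423) + 118310) - 28 = (-10575 + 118310) - 28 = 107735 - 28 = 107707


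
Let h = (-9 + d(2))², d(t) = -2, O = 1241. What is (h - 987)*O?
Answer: -1074706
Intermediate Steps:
h = 121 (h = (-9 - 2)² = (-11)² = 121)
(h - 987)*O = (121 - 987)*1241 = -866*1241 = -1074706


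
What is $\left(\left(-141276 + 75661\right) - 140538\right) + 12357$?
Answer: $-193796$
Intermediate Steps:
$\left(\left(-141276 + 75661\right) - 140538\right) + 12357 = \left(-65615 + \left(-168149 + 27611\right)\right) + 12357 = \left(-65615 - 140538\right) + 12357 = -206153 + 12357 = -193796$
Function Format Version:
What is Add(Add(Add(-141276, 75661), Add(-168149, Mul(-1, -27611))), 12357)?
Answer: -193796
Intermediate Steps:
Add(Add(Add(-141276, 75661), Add(-168149, Mul(-1, -27611))), 12357) = Add(Add(-65615, Add(-168149, 27611)), 12357) = Add(Add(-65615, -140538), 12357) = Add(-206153, 12357) = -193796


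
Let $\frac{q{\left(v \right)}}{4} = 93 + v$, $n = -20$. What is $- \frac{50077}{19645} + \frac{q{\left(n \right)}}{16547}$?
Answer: $- \frac{822887779}{325065815} \approx -2.5314$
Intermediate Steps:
$q{\left(v \right)} = 372 + 4 v$ ($q{\left(v \right)} = 4 \left(93 + v\right) = 372 + 4 v$)
$- \frac{50077}{19645} + \frac{q{\left(n \right)}}{16547} = - \frac{50077}{19645} + \frac{372 + 4 \left(-20\right)}{16547} = \left(-50077\right) \frac{1}{19645} + \left(372 - 80\right) \frac{1}{16547} = - \frac{50077}{19645} + 292 \cdot \frac{1}{16547} = - \frac{50077}{19645} + \frac{292}{16547} = - \frac{822887779}{325065815}$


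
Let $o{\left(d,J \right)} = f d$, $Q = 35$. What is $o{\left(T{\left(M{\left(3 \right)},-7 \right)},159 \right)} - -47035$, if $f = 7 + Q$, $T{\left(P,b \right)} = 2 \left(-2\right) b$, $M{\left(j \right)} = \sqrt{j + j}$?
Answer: $48211$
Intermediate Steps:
$M{\left(j \right)} = \sqrt{2} \sqrt{j}$ ($M{\left(j \right)} = \sqrt{2 j} = \sqrt{2} \sqrt{j}$)
$T{\left(P,b \right)} = - 4 b$
$f = 42$ ($f = 7 + 35 = 42$)
$o{\left(d,J \right)} = 42 d$
$o{\left(T{\left(M{\left(3 \right)},-7 \right)},159 \right)} - -47035 = 42 \left(\left(-4\right) \left(-7\right)\right) - -47035 = 42 \cdot 28 + 47035 = 1176 + 47035 = 48211$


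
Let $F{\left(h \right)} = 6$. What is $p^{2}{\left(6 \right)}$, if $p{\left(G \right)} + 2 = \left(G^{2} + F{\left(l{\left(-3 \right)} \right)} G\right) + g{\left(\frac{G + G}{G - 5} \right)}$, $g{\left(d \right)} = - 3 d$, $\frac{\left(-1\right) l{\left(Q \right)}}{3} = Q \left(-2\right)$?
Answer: $1156$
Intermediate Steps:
$l{\left(Q \right)} = 6 Q$ ($l{\left(Q \right)} = - 3 Q \left(-2\right) = - 3 \left(- 2 Q\right) = 6 Q$)
$p{\left(G \right)} = -2 + G^{2} + 6 G - \frac{6 G}{-5 + G}$ ($p{\left(G \right)} = -2 - \left(- G^{2} - 6 G + \frac{3 \left(G + G\right)}{G - 5}\right) = -2 - \left(- G^{2} - 6 G + \frac{3 \cdot 2 G}{-5 + G}\right) = -2 - \left(- G^{2} - 6 G + 3 \cdot 2 G \frac{1}{-5 + G}\right) = -2 - \left(- G^{2} - 6 G + \frac{6 G}{-5 + G}\right) = -2 + \left(G^{2} + 6 G - \frac{6 G}{-5 + G}\right) = -2 + G^{2} + 6 G - \frac{6 G}{-5 + G}$)
$p^{2}{\left(6 \right)} = \left(\frac{10 + 6^{2} + 6^{3} - 228}{-5 + 6}\right)^{2} = \left(\frac{10 + 36 + 216 - 228}{1}\right)^{2} = \left(1 \cdot 34\right)^{2} = 34^{2} = 1156$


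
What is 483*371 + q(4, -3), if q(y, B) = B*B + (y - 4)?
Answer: 179202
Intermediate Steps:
q(y, B) = -4 + y + B² (q(y, B) = B² + (-4 + y) = -4 + y + B²)
483*371 + q(4, -3) = 483*371 + (-4 + 4 + (-3)²) = 179193 + (-4 + 4 + 9) = 179193 + 9 = 179202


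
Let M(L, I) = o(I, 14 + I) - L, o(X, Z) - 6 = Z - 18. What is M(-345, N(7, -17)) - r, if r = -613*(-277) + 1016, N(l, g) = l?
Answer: -170463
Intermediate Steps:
r = 170817 (r = 169801 + 1016 = 170817)
o(X, Z) = -12 + Z (o(X, Z) = 6 + (Z - 18) = 6 + (-18 + Z) = -12 + Z)
M(L, I) = 2 + I - L (M(L, I) = (-12 + (14 + I)) - L = (2 + I) - L = 2 + I - L)
M(-345, N(7, -17)) - r = (2 + 7 - 1*(-345)) - 1*170817 = (2 + 7 + 345) - 170817 = 354 - 170817 = -170463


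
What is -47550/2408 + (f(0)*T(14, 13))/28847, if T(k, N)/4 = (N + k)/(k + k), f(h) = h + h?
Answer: -23775/1204 ≈ -19.747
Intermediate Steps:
f(h) = 2*h
T(k, N) = 2*(N + k)/k (T(k, N) = 4*((N + k)/(k + k)) = 4*((N + k)/((2*k))) = 4*((N + k)*(1/(2*k))) = 4*((N + k)/(2*k)) = 2*(N + k)/k)
-47550/2408 + (f(0)*T(14, 13))/28847 = -47550/2408 + ((2*0)*(2 + 2*13/14))/28847 = -47550*1/2408 + (0*(2 + 2*13*(1/14)))*(1/28847) = -23775/1204 + (0*(2 + 13/7))*(1/28847) = -23775/1204 + (0*(27/7))*(1/28847) = -23775/1204 + 0*(1/28847) = -23775/1204 + 0 = -23775/1204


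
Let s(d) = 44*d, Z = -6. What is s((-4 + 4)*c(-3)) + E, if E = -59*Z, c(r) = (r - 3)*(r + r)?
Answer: 354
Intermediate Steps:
c(r) = 2*r*(-3 + r) (c(r) = (-3 + r)*(2*r) = 2*r*(-3 + r))
E = 354 (E = -59*(-6) = 354)
s((-4 + 4)*c(-3)) + E = 44*((-4 + 4)*(2*(-3)*(-3 - 3))) + 354 = 44*(0*(2*(-3)*(-6))) + 354 = 44*(0*36) + 354 = 44*0 + 354 = 0 + 354 = 354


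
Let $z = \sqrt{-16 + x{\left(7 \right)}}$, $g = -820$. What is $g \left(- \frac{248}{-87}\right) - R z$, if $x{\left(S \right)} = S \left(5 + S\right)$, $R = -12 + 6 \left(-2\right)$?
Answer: $- \frac{203360}{87} + 48 \sqrt{17} \approx -2139.6$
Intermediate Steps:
$R = -24$ ($R = -12 - 12 = -24$)
$z = 2 \sqrt{17}$ ($z = \sqrt{-16 + 7 \left(5 + 7\right)} = \sqrt{-16 + 7 \cdot 12} = \sqrt{-16 + 84} = \sqrt{68} = 2 \sqrt{17} \approx 8.2462$)
$g \left(- \frac{248}{-87}\right) - R z = - 820 \left(- \frac{248}{-87}\right) - - 24 \cdot 2 \sqrt{17} = - 820 \left(\left(-248\right) \left(- \frac{1}{87}\right)\right) - - 48 \sqrt{17} = \left(-820\right) \frac{248}{87} + 48 \sqrt{17} = - \frac{203360}{87} + 48 \sqrt{17}$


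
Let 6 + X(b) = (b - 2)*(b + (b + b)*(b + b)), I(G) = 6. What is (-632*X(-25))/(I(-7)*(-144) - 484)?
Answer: -10559298/337 ≈ -31333.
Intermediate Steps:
X(b) = -6 + (-2 + b)*(b + 4*b**2) (X(b) = -6 + (b - 2)*(b + (b + b)*(b + b)) = -6 + (-2 + b)*(b + (2*b)*(2*b)) = -6 + (-2 + b)*(b + 4*b**2))
(-632*X(-25))/(I(-7)*(-144) - 484) = (-632*(-6 - 7*(-25)**2 - 2*(-25) + 4*(-25)**3))/(6*(-144) - 484) = (-632*(-6 - 7*625 + 50 + 4*(-15625)))/(-864 - 484) = -632*(-6 - 4375 + 50 - 62500)/(-1348) = -632*(-66831)*(-1/1348) = 42237192*(-1/1348) = -10559298/337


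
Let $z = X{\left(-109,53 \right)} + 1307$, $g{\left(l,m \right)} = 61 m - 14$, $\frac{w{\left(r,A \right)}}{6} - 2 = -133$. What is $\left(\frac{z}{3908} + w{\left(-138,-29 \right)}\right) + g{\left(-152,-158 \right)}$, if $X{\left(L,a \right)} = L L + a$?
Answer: $- \frac{40778463}{3908} \approx -10435.0$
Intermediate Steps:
$w{\left(r,A \right)} = -786$ ($w{\left(r,A \right)} = 12 + 6 \left(-133\right) = 12 - 798 = -786$)
$X{\left(L,a \right)} = a + L^{2}$ ($X{\left(L,a \right)} = L^{2} + a = a + L^{2}$)
$g{\left(l,m \right)} = -14 + 61 m$
$z = 13241$ ($z = \left(53 + \left(-109\right)^{2}\right) + 1307 = \left(53 + 11881\right) + 1307 = 11934 + 1307 = 13241$)
$\left(\frac{z}{3908} + w{\left(-138,-29 \right)}\right) + g{\left(-152,-158 \right)} = \left(\frac{13241}{3908} - 786\right) + \left(-14 + 61 \left(-158\right)\right) = \left(13241 \cdot \frac{1}{3908} - 786\right) - 9652 = \left(\frac{13241}{3908} - 786\right) - 9652 = - \frac{3058447}{3908} - 9652 = - \frac{40778463}{3908}$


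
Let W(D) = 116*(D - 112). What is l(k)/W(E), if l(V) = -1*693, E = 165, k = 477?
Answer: -693/6148 ≈ -0.11272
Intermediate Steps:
l(V) = -693
W(D) = -12992 + 116*D (W(D) = 116*(-112 + D) = -12992 + 116*D)
l(k)/W(E) = -693/(-12992 + 116*165) = -693/(-12992 + 19140) = -693/6148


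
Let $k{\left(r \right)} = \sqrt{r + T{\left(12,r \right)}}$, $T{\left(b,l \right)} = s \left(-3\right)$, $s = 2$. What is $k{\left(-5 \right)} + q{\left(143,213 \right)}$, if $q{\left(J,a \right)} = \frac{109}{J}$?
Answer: $\frac{109}{143} + i \sqrt{11} \approx 0.76224 + 3.3166 i$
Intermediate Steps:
$T{\left(b,l \right)} = -6$ ($T{\left(b,l \right)} = 2 \left(-3\right) = -6$)
$k{\left(r \right)} = \sqrt{-6 + r}$ ($k{\left(r \right)} = \sqrt{r - 6} = \sqrt{-6 + r}$)
$k{\left(-5 \right)} + q{\left(143,213 \right)} = \sqrt{-6 - 5} + \frac{109}{143} = \sqrt{-11} + 109 \cdot \frac{1}{143} = i \sqrt{11} + \frac{109}{143} = \frac{109}{143} + i \sqrt{11}$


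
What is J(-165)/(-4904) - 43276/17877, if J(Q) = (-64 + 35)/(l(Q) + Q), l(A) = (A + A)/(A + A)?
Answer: -34805501089/14377684512 ≈ -2.4208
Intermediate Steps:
l(A) = 1 (l(A) = (2*A)/((2*A)) = (2*A)*(1/(2*A)) = 1)
J(Q) = -29/(1 + Q) (J(Q) = (-64 + 35)/(1 + Q) = -29/(1 + Q))
J(-165)/(-4904) - 43276/17877 = -29/(1 - 165)/(-4904) - 43276/17877 = -29/(-164)*(-1/4904) - 43276*1/17877 = -29*(-1/164)*(-1/4904) - 43276/17877 = (29/164)*(-1/4904) - 43276/17877 = -29/804256 - 43276/17877 = -34805501089/14377684512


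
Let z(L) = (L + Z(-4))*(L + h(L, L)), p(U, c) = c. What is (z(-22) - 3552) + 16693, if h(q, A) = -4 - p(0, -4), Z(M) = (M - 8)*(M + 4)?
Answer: 13625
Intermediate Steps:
Z(M) = (-8 + M)*(4 + M)
h(q, A) = 0 (h(q, A) = -4 - 1*(-4) = -4 + 4 = 0)
z(L) = L**2 (z(L) = (L + (-32 + (-4)**2 - 4*(-4)))*(L + 0) = (L + (-32 + 16 + 16))*L = (L + 0)*L = L*L = L**2)
(z(-22) - 3552) + 16693 = ((-22)**2 - 3552) + 16693 = (484 - 3552) + 16693 = -3068 + 16693 = 13625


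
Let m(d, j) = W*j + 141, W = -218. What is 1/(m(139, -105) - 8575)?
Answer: 1/14456 ≈ 6.9175e-5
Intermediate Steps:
m(d, j) = 141 - 218*j (m(d, j) = -218*j + 141 = 141 - 218*j)
1/(m(139, -105) - 8575) = 1/((141 - 218*(-105)) - 8575) = 1/((141 + 22890) - 8575) = 1/(23031 - 8575) = 1/14456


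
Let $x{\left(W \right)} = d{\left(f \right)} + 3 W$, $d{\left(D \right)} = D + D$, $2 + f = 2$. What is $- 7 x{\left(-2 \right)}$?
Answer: $42$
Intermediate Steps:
$f = 0$ ($f = -2 + 2 = 0$)
$d{\left(D \right)} = 2 D$
$x{\left(W \right)} = 3 W$ ($x{\left(W \right)} = 2 \cdot 0 + 3 W = 0 + 3 W = 3 W$)
$- 7 x{\left(-2 \right)} = - 7 \cdot 3 \left(-2\right) = \left(-7\right) \left(-6\right) = 42$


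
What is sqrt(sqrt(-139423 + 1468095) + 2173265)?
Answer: sqrt(2173265 + 4*sqrt(83042)) ≈ 1474.6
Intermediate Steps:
sqrt(sqrt(-139423 + 1468095) + 2173265) = sqrt(sqrt(1328672) + 2173265) = sqrt(4*sqrt(83042) + 2173265) = sqrt(2173265 + 4*sqrt(83042))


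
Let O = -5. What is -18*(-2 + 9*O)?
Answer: 846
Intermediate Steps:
-18*(-2 + 9*O) = -18*(-2 + 9*(-5)) = -18*(-2 - 45) = -18*(-47) = 846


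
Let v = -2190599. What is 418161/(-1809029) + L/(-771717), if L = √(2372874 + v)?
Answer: -418161/1809029 - 5*√7291/771717 ≈ -0.23171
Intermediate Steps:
L = 5*√7291 (L = √(2372874 - 2190599) = √182275 = 5*√7291 ≈ 426.94)
418161/(-1809029) + L/(-771717) = 418161/(-1809029) + (5*√7291)/(-771717) = 418161*(-1/1809029) + (5*√7291)*(-1/771717) = -418161/1809029 - 5*√7291/771717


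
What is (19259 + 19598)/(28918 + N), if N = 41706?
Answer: 38857/70624 ≈ 0.55020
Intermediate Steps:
(19259 + 19598)/(28918 + N) = (19259 + 19598)/(28918 + 41706) = 38857/70624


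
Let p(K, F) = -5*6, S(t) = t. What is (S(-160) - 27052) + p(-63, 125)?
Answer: -27242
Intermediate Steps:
p(K, F) = -30
(S(-160) - 27052) + p(-63, 125) = (-160 - 27052) - 30 = -27212 - 30 = -27242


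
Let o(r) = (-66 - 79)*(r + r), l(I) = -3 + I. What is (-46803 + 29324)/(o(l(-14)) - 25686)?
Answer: 17479/20756 ≈ 0.84212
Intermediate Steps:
o(r) = -290*r
(-46803 + 29324)/(o(l(-14)) - 25686) = (-46803 + 29324)/(-290*(-3 - 14) - 25686) = -17479/(-290*(-17) - 25686) = -17479/(4930 - 25686) = -17479/(-20756) = -17479*(-1/20756) = 17479/20756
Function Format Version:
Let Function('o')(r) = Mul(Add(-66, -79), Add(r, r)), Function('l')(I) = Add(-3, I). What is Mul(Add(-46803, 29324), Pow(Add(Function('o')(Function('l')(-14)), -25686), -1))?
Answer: Rational(17479, 20756) ≈ 0.84212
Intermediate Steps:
Function('o')(r) = Mul(-290, r) (Function('o')(r) = Mul(-145, Mul(2, r)) = Mul(-290, r))
Mul(Add(-46803, 29324), Pow(Add(Function('o')(Function('l')(-14)), -25686), -1)) = Mul(Add(-46803, 29324), Pow(Add(Mul(-290, Add(-3, -14)), -25686), -1)) = Mul(-17479, Pow(Add(Mul(-290, -17), -25686), -1)) = Mul(-17479, Pow(Add(4930, -25686), -1)) = Mul(-17479, Pow(-20756, -1)) = Mul(-17479, Rational(-1, 20756)) = Rational(17479, 20756)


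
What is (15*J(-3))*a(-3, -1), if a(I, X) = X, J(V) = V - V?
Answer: 0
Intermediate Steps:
J(V) = 0
(15*J(-3))*a(-3, -1) = (15*0)*(-1) = 0*(-1) = 0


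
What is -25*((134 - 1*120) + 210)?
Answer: -5600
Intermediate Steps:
-25*((134 - 1*120) + 210) = -25*((134 - 120) + 210) = -25*(14 + 210) = -25*224 = -5600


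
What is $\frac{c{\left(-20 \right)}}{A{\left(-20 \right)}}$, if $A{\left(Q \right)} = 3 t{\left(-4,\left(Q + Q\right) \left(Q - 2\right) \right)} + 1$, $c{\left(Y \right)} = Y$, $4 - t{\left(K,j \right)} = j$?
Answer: $\frac{20}{2627} \approx 0.0076132$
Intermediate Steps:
$t{\left(K,j \right)} = 4 - j$
$A{\left(Q \right)} = 13 - 6 Q \left(-2 + Q\right)$ ($A{\left(Q \right)} = 3 \left(4 - \left(Q + Q\right) \left(Q - 2\right)\right) + 1 = 3 \left(4 - 2 Q \left(-2 + Q\right)\right) + 1 = \left(12 - 6 Q \left(-2 + Q\right)\right) + 1 = 13 - 6 Q \left(-2 + Q\right)$)
$\frac{c{\left(-20 \right)}}{A{\left(-20 \right)}} = - \frac{20}{13 - - 120 \left(-2 - 20\right)} = - \frac{20}{13 - \left(-120\right) \left(-22\right)} = - \frac{20}{13 - 2640} = - \frac{20}{-2627} = \left(-20\right) \left(- \frac{1}{2627}\right) = \frac{20}{2627}$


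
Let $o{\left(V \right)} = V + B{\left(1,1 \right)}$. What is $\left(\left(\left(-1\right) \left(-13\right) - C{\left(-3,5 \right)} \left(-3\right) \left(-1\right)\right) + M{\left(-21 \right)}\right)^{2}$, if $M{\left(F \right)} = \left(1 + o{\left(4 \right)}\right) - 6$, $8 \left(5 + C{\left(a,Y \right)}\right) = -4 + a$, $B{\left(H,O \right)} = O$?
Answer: $\frac{60025}{64} \approx 937.89$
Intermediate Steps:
$C{\left(a,Y \right)} = - \frac{11}{2} + \frac{a}{8}$ ($C{\left(a,Y \right)} = -5 + \frac{-4 + a}{8} = -5 + \left(- \frac{1}{2} + \frac{a}{8}\right) = - \frac{11}{2} + \frac{a}{8}$)
$o{\left(V \right)} = 1 + V$ ($o{\left(V \right)} = V + 1 = 1 + V$)
$M{\left(F \right)} = 0$ ($M{\left(F \right)} = \left(1 + \left(1 + 4\right)\right) - 6 = \left(1 + 5\right) - 6 = 6 - 6 = 0$)
$\left(\left(\left(-1\right) \left(-13\right) - C{\left(-3,5 \right)} \left(-3\right) \left(-1\right)\right) + M{\left(-21 \right)}\right)^{2} = \left(\left(\left(-1\right) \left(-13\right) - \left(- \frac{11}{2} + \frac{1}{8} \left(-3\right)\right) \left(-3\right) \left(-1\right)\right) + 0\right)^{2} = \left(\left(13 - \left(- \frac{11}{2} - \frac{3}{8}\right) \left(-3\right) \left(-1\right)\right) + 0\right)^{2} = \left(\left(13 - \left(- \frac{47}{8}\right) \left(-3\right) \left(-1\right)\right) + 0\right)^{2} = \left(\left(13 - \frac{141}{8} \left(-1\right)\right) + 0\right)^{2} = \left(\left(13 - - \frac{141}{8}\right) + 0\right)^{2} = \left(\left(13 + \frac{141}{8}\right) + 0\right)^{2} = \left(\frac{245}{8} + 0\right)^{2} = \left(\frac{245}{8}\right)^{2} = \frac{60025}{64}$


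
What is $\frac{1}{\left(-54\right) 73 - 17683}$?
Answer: $- \frac{1}{21625} \approx -4.6243 \cdot 10^{-5}$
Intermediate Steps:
$\frac{1}{\left(-54\right) 73 - 17683} = \frac{1}{-3942 - 17683} = \frac{1}{-21625} = - \frac{1}{21625}$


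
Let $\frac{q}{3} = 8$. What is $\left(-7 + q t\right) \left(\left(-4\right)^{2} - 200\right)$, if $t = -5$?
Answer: $23368$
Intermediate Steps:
$q = 24$ ($q = 3 \cdot 8 = 24$)
$\left(-7 + q t\right) \left(\left(-4\right)^{2} - 200\right) = \left(-7 + 24 \left(-5\right)\right) \left(\left(-4\right)^{2} - 200\right) = \left(-7 - 120\right) \left(16 - 200\right) = \left(-127\right) \left(-184\right) = 23368$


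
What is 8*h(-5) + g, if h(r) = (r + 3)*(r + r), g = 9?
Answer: 169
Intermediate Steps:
h(r) = 2*r*(3 + r) (h(r) = (3 + r)*(2*r) = 2*r*(3 + r))
8*h(-5) + g = 8*(2*(-5)*(3 - 5)) + 9 = 8*(2*(-5)*(-2)) + 9 = 8*20 + 9 = 160 + 9 = 169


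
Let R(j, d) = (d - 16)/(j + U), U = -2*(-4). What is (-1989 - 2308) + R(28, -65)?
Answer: -17197/4 ≈ -4299.3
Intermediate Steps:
U = 8
R(j, d) = (-16 + d)/(8 + j) (R(j, d) = (d - 16)/(j + 8) = (-16 + d)/(8 + j))
(-1989 - 2308) + R(28, -65) = (-1989 - 2308) + (-16 - 65)/(8 + 28) = -4297 - 81/36 = -4297 + (1/36)*(-81) = -4297 - 9/4 = -17197/4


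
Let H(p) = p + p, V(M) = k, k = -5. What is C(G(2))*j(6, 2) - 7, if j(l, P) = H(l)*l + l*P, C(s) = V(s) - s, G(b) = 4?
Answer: -763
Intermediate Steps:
V(M) = -5
C(s) = -5 - s
H(p) = 2*p
j(l, P) = 2*l² + P*l (j(l, P) = (2*l)*l + l*P = 2*l² + P*l)
C(G(2))*j(6, 2) - 7 = (-5 - 1*4)*(6*(2 + 2*6)) - 7 = (-5 - 4)*(6*(2 + 12)) - 7 = -54*14 - 7 = -9*84 - 7 = -756 - 7 = -763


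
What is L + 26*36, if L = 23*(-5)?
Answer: 821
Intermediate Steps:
L = -115
L + 26*36 = -115 + 26*36 = -115 + 936 = 821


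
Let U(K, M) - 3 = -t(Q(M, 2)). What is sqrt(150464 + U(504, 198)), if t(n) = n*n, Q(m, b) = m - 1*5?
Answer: sqrt(113218) ≈ 336.48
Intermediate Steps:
Q(m, b) = -5 + m (Q(m, b) = m - 5 = -5 + m)
t(n) = n**2
U(K, M) = 3 - (-5 + M)**2
sqrt(150464 + U(504, 198)) = sqrt(150464 + (3 - (-5 + 198)**2)) = sqrt(150464 + (3 - 1*193**2)) = sqrt(150464 + (3 - 1*37249)) = sqrt(150464 + (3 - 37249)) = sqrt(150464 - 37246) = sqrt(113218)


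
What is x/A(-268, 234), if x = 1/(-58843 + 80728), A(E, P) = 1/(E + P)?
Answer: -34/21885 ≈ -0.0015536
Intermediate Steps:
x = 1/21885 ≈ 4.5693e-5
x/A(-268, 234) = 1/(21885*(1/(-268 + 234))) = 1/(21885*(1/(-34))) = 1/(21885*(-1/34)) = (1/21885)*(-34) = -34/21885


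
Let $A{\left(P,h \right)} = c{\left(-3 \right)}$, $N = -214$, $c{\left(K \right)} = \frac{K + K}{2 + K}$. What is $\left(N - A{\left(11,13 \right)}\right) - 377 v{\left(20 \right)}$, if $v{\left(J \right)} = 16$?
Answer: $-6252$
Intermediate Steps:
$c{\left(K \right)} = \frac{2 K}{2 + K}$
$A{\left(P,h \right)} = 6$ ($A{\left(P,h \right)} = 2 \left(-3\right) \frac{1}{2 - 3} = 2 \left(-3\right) \frac{1}{-1} = 2 \left(-3\right) \left(-1\right) = 6$)
$\left(N - A{\left(11,13 \right)}\right) - 377 v{\left(20 \right)} = \left(-214 - 6\right) - 6032 = -220 - 6032 = -6252$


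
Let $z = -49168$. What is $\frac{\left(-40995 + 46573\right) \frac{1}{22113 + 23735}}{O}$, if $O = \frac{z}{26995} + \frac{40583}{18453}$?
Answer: $\frac{1389308931915}{4315236248444} \approx 0.32195$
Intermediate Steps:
$O = \frac{188240981}{498138735}$ ($O = - \frac{49168}{26995} + \frac{40583}{18453} = \frac{188240981}{498138735} \approx 0.37789$)
$\frac{\left(-40995 + 46573\right) \frac{1}{22113 + 23735}}{O} = \frac{\left(-40995 + 46573\right) \frac{1}{22113 + 23735}}{\frac{188240981}{498138735}} = \frac{5578}{45848} \cdot \frac{498138735}{188240981} = 5578 \cdot \frac{1}{45848} \cdot \frac{498138735}{188240981} = \frac{2789}{22924} \cdot \frac{498138735}{188240981} = \frac{1389308931915}{4315236248444}$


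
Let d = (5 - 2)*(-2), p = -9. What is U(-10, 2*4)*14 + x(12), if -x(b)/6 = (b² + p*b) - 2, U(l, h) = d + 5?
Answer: -218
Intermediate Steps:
d = -6 (d = 3*(-2) = -6)
U(l, h) = -1 (U(l, h) = -6 + 5 = -1)
x(b) = 12 - 6*b² + 54*b (x(b) = -6*((b² - 9*b) - 2) = -6*(-2 + b² - 9*b) = 12 - 6*b² + 54*b)
U(-10, 2*4)*14 + x(12) = -1*14 + (12 - 6*12² + 54*12) = -14 + (12 - 6*144 + 648) = -14 + (12 - 864 + 648) = -14 - 204 = -218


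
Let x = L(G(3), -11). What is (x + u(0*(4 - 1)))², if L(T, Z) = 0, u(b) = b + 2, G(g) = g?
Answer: 4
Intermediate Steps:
u(b) = 2 + b
x = 0
(x + u(0*(4 - 1)))² = (0 + (2 + 0*(4 - 1)))² = (0 + (2 + 0*3))² = (0 + (2 + 0))² = (0 + 2)² = 2² = 4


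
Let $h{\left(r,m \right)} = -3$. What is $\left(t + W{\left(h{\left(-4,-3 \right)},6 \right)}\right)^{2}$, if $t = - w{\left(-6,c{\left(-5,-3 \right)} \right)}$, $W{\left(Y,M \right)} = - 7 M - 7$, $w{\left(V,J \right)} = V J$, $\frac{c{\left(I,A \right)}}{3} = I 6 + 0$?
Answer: $346921$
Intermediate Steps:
$c{\left(I,A \right)} = 18 I$ ($c{\left(I,A \right)} = 3 \left(I 6 + 0\right) = 3 \left(6 I + 0\right) = 3 \cdot 6 I = 18 I$)
$w{\left(V,J \right)} = J V$
$W{\left(Y,M \right)} = -7 - 7 M$
$t = -540$ ($t = - 18 \left(-5\right) \left(-6\right) = - \left(-90\right) \left(-6\right) = \left(-1\right) 540 = -540$)
$\left(t + W{\left(h{\left(-4,-3 \right)},6 \right)}\right)^{2} = \left(-540 - 49\right)^{2} = \left(-589\right)^{2} = 346921$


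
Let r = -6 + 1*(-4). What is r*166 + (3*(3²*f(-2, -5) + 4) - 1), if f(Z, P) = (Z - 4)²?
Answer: -677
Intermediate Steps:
r = -10 (r = -6 - 4 = -10)
f(Z, P) = (-4 + Z)²
r*166 + (3*(3²*f(-2, -5) + 4) - 1) = -10*166 + (3*(3²*(-4 - 2)² + 4) - 1) = -1660 + (3*(9*(-6)² + 4) - 1) = -1660 + (3*(9*36 + 4) - 1) = -1660 + (3*(324 + 4) - 1) = -1660 + (3*328 - 1) = -1660 + (984 - 1) = -1660 + 983 = -677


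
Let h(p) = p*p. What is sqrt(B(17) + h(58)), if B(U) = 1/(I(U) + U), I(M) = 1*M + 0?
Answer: sqrt(3888818)/34 ≈ 58.000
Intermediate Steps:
h(p) = p**2
I(M) = M (I(M) = M + 0 = M)
B(U) = 1/(2*U) (B(U) = 1/(U + U) = 1/(2*U))
sqrt(B(17) + h(58)) = sqrt((1/2)/17 + 58**2) = sqrt((1/2)*(1/17) + 3364) = sqrt(1/34 + 3364) = sqrt(114377/34) = sqrt(3888818)/34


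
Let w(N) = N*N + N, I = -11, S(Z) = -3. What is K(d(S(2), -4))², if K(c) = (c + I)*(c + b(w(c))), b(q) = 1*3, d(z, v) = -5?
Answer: 1024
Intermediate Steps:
w(N) = N + N² (w(N) = N² + N = N + N²)
b(q) = 3
K(c) = (-11 + c)*(3 + c) (K(c) = (c - 11)*(c + 3) = (-11 + c)*(3 + c))
K(d(S(2), -4))² = (-33 + (-5)² - 8*(-5))² = (-33 + 25 + 40)² = 32² = 1024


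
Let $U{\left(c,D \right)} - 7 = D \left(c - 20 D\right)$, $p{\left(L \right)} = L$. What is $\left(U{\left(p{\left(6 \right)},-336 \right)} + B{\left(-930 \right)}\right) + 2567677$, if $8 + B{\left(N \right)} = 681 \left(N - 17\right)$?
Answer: $-337167$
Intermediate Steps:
$B{\left(N \right)} = -11585 + 681 N$ ($B{\left(N \right)} = -8 + 681 \left(N - 17\right) = -8 + 681 \left(-17 + N\right) = -8 + \left(-11577 + 681 N\right) = -11585 + 681 N$)
$U{\left(c,D \right)} = 7 + D \left(c - 20 D\right)$
$\left(U{\left(p{\left(6 \right)},-336 \right)} + B{\left(-930 \right)}\right) + 2567677 = \left(\left(7 - 20 \left(-336\right)^{2} - 2016\right) + \left(-11585 + 681 \left(-930\right)\right)\right) + 2567677 = \left(\left(7 - 2257920 - 2016\right) - 644915\right) + 2567677 = \left(-2259929 - 644915\right) + 2567677 = -2904844 + 2567677 = -337167$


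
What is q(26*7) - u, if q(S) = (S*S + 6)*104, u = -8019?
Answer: 3453539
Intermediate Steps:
q(S) = 624 + 104*S**2 (q(S) = (S**2 + 6)*104 = (6 + S**2)*104 = 624 + 104*S**2)
q(26*7) - u = (624 + 104*(26*7)**2) - 1*(-8019) = (624 + 104*182**2) + 8019 = (624 + 104*33124) + 8019 = (624 + 3444896) + 8019 = 3445520 + 8019 = 3453539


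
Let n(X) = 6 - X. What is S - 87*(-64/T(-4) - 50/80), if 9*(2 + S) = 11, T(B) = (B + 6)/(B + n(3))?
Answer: -196589/72 ≈ -2730.4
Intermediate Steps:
T(B) = (6 + B)/(3 + B) (T(B) = (B + 6)/(B + (6 - 1*3)) = (6 + B)/(B + (6 - 3)) = (6 + B)/(B + 3) = (6 + B)/(3 + B))
S = -7/9 (S = -2 + (1/9)*11 = -2 + 11/9 = -7/9 ≈ -0.77778)
S - 87*(-64/T(-4) - 50/80) = -7/9 - 87*(-64*(3 - 4)/(6 - 4) - 50/80) = -7/9 - 87*(-64/(2/(-1)) - 50*1/80) = -7/9 - 87*(-64/((-1*2)) - 5/8) = -7/9 - 87*(-64/(-2) - 5/8) = -7/9 - 87*(-64*(-1/2) - 5/8) = -7/9 - 87*(32 - 5/8) = -7/9 - 87*251/8 = -7/9 - 21837/8 = -196589/72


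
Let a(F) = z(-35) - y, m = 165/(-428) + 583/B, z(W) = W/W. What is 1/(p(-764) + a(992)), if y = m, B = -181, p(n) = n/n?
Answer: 77468/434325 ≈ 0.17836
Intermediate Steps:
p(n) = 1
z(W) = 1
m = -279389/77468 (m = 165/(-428) + 583/(-181) = 165*(-1/428) + 583*(-1/181) = -165/428 - 583/181 = -279389/77468 ≈ -3.6065)
y = -279389/77468 ≈ -3.6065
a(F) = 356857/77468 (a(F) = 1 - 1*(-279389/77468) = 1 + 279389/77468 = 356857/77468)
1/(p(-764) + a(992)) = 1/(1 + 356857/77468) = 1/(434325/77468) = 77468/434325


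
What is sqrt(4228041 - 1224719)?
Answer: sqrt(3003322) ≈ 1733.0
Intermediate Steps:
sqrt(4228041 - 1224719) = sqrt(3003322)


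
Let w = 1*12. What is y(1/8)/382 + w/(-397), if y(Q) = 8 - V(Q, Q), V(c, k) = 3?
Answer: -2599/151654 ≈ -0.017138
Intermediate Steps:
y(Q) = 5 (y(Q) = 8 - 1*3 = 8 - 3 = 5)
w = 12
y(1/8)/382 + w/(-397) = 5/382 + 12/(-397) = 5*(1/382) + 12*(-1/397) = 5/382 - 12/397 = -2599/151654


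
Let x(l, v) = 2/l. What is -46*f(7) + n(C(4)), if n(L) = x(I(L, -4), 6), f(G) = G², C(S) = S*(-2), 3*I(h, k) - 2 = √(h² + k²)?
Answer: -42829/19 + 6*√5/19 ≈ -2253.5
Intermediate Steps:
I(h, k) = ⅔ + √(h² + k²)/3
C(S) = -2*S
n(L) = 2/(⅔ + √(16 + L²)/3) (n(L) = 2/(⅔ + √(L² + (-4)²)/3) = 2/(⅔ + √(L² + 16)/3) = 2/(⅔ + √(16 + L²)/3))
-46*f(7) + n(C(4)) = -46*7² + 6/(2 + √(16 + (-2*4)²)) = -46*49 + 6/(2 + √(16 + (-8)²)) = -2254 + 6/(2 + √(16 + 64)) = -2254 + 6/(2 + √80) = -2254 + 6/(2 + 4*√5)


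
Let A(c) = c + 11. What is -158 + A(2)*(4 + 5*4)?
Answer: 154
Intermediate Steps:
A(c) = 11 + c
-158 + A(2)*(4 + 5*4) = -158 + (11 + 2)*(4 + 5*4) = -158 + 13*(4 + 20) = -158 + 13*24 = -158 + 312 = 154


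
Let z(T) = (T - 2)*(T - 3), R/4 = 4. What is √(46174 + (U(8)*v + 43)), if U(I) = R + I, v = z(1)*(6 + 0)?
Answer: √46505 ≈ 215.65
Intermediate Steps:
R = 16 (R = 4*4 = 16)
z(T) = (-3 + T)*(-2 + T) (z(T) = (-2 + T)*(-3 + T) = (-3 + T)*(-2 + T))
v = 12 (v = (6 + 1² - 5*1)*(6 + 0) = (6 + 1 - 5)*6 = 2*6 = 12)
U(I) = 16 + I
√(46174 + (U(8)*v + 43)) = √(46174 + ((16 + 8)*12 + 43)) = √(46174 + (24*12 + 43)) = √(46174 + (288 + 43)) = √(46174 + 331) = √46505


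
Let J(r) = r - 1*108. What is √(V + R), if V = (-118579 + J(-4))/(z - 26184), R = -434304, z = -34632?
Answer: I*√100393963330773/15204 ≈ 659.02*I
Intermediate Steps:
J(r) = -108 + r (J(r) = r - 108 = -108 + r)
V = 118691/60816 (V = (-118579 + (-108 - 4))/(-34632 - 26184) = (-118579 - 112)/(-60816) = -118691*(-1/60816) = 118691/60816 ≈ 1.9516)
√(V + R) = √(118691/60816 - 434304) = √(-26412513373/60816) = I*√100393963330773/15204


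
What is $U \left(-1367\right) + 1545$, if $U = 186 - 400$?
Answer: $294083$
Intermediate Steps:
$U = -214$
$U \left(-1367\right) + 1545 = \left(-214\right) \left(-1367\right) + 1545 = 292538 + 1545 = 294083$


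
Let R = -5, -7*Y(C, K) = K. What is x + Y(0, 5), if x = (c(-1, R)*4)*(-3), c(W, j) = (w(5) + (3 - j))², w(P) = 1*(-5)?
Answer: -761/7 ≈ -108.71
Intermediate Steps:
Y(C, K) = -K/7
w(P) = -5
c(W, j) = (-2 - j)² (c(W, j) = (-5 + (3 - j))² = (-2 - j)²)
x = -108 (x = ((2 - 5)²*4)*(-3) = ((-3)²*4)*(-3) = (9*4)*(-3) = 36*(-3) = -108)
x + Y(0, 5) = -108 - ⅐*5 = -108 - 5/7 = -761/7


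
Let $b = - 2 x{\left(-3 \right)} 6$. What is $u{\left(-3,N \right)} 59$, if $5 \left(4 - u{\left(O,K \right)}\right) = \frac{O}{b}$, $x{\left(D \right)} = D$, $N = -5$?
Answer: $\frac{14219}{60} \approx 236.98$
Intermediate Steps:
$b = 36$ ($b = \left(-2\right) \left(-3\right) 6 = 6 \cdot 6 = 36$)
$u{\left(O,K \right)} = 4 - \frac{O}{180}$ ($u{\left(O,K \right)} = 4 - \frac{O \frac{1}{36}}{5} = 4 - \frac{\frac{1}{36} O}{5} = 4 - \frac{O}{180}$)
$u{\left(-3,N \right)} 59 = \left(4 - - \frac{1}{60}\right) 59 = \left(4 + \frac{1}{60}\right) 59 = \frac{241}{60} \cdot 59 = \frac{14219}{60}$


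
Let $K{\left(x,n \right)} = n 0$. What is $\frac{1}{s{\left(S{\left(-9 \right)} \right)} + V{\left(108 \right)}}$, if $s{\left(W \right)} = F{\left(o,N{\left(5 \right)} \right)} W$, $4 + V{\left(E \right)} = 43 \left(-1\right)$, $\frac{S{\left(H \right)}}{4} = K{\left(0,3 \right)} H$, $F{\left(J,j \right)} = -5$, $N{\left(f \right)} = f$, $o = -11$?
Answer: $- \frac{1}{47} \approx -0.021277$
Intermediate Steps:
$K{\left(x,n \right)} = 0$
$S{\left(H \right)} = 0$ ($S{\left(H \right)} = 4 \cdot 0 H = 4 \cdot 0 = 0$)
$V{\left(E \right)} = -47$ ($V{\left(E \right)} = -4 + 43 \left(-1\right) = -4 - 43 = -47$)
$s{\left(W \right)} = - 5 W$
$\frac{1}{s{\left(S{\left(-9 \right)} \right)} + V{\left(108 \right)}} = \frac{1}{\left(-5\right) 0 - 47} = \frac{1}{0 - 47} = \frac{1}{-47} = - \frac{1}{47}$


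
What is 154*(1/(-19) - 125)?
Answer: -365904/19 ≈ -19258.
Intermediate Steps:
154*(1/(-19) - 125) = 154*(-1/19 - 125) = 154*(-2376/19) = -365904/19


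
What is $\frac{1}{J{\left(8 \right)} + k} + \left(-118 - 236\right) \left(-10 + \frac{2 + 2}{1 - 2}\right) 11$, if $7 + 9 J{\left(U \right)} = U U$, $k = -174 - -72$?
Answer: $\frac{15646089}{287} \approx 54516.0$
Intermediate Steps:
$k = -102$ ($k = -174 + 72 = -102$)
$J{\left(U \right)} = - \frac{7}{9} + \frac{U^{2}}{9}$ ($J{\left(U \right)} = - \frac{7}{9} + \frac{U U}{9} = - \frac{7}{9} + \frac{U^{2}}{9}$)
$\frac{1}{J{\left(8 \right)} + k} + \left(-118 - 236\right) \left(-10 + \frac{2 + 2}{1 - 2}\right) 11 = \frac{1}{\left(- \frac{7}{9} + \frac{8^{2}}{9}\right) - 102} + \left(-118 - 236\right) \left(-10 + \frac{2 + 2}{1 - 2}\right) 11 = \frac{1}{\left(- \frac{7}{9} + \frac{1}{9} \cdot 64\right) - 102} - 354 \left(-10 + \frac{4}{-1}\right) 11 = \frac{1}{\left(- \frac{7}{9} + \frac{64}{9}\right) - 102} - 354 \left(-10 + 4 \left(-1\right)\right) 11 = \frac{1}{\frac{19}{3} - 102} - 354 \left(-10 - 4\right) 11 = \frac{1}{- \frac{287}{3}} - 354 \left(\left(-14\right) 11\right) = - \frac{3}{287} - -54516 = - \frac{3}{287} + 54516 = \frac{15646089}{287}$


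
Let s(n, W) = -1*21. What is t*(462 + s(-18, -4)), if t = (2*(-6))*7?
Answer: -37044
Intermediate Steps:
s(n, W) = -21
t = -84 (t = -12*7 = -84)
t*(462 + s(-18, -4)) = -84*(462 - 21) = -84*441 = -37044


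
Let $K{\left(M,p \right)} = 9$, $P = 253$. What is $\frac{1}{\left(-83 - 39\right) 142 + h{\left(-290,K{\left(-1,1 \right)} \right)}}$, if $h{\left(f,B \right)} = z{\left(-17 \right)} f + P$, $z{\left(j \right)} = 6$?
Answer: $- \frac{1}{18811} \approx -5.316 \cdot 10^{-5}$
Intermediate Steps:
$h{\left(f,B \right)} = 253 + 6 f$ ($h{\left(f,B \right)} = 6 f + 253 = 253 + 6 f$)
$\frac{1}{\left(-83 - 39\right) 142 + h{\left(-290,K{\left(-1,1 \right)} \right)}} = \frac{1}{\left(-83 - 39\right) 142 + \left(253 + 6 \left(-290\right)\right)} = \frac{1}{\left(-122\right) 142 + \left(253 - 1740\right)} = \frac{1}{-17324 - 1487} = \frac{1}{-18811} = - \frac{1}{18811}$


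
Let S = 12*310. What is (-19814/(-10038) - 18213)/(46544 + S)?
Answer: -22850285/63068754 ≈ -0.36231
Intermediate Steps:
S = 3720
(-19814/(-10038) - 18213)/(46544 + S) = (-19814/(-10038) - 18213)/(46544 + 3720) = (-19814*(-1/10038) - 18213)/50264 = (9907/5019 - 18213)*(1/50264) = -91401140/5019*1/50264 = -22850285/63068754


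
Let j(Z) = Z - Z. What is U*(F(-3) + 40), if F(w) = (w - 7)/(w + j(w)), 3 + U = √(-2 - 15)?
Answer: -130 + 130*I*√17/3 ≈ -130.0 + 178.67*I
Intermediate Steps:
U = -3 + I*√17 (U = -3 + √(-2 - 15) = -3 + √(-17) = -3 + I*√17 ≈ -3.0 + 4.1231*I)
j(Z) = 0
F(w) = (-7 + w)/w (F(w) = (w - 7)/(w + 0) = (-7 + w)/w)
U*(F(-3) + 40) = (-3 + I*√17)*((-7 - 3)/(-3) + 40) = (-3 + I*√17)*(-⅓*(-10) + 40) = (-3 + I*√17)*(10/3 + 40) = (-3 + I*√17)*(130/3) = -130 + 130*I*√17/3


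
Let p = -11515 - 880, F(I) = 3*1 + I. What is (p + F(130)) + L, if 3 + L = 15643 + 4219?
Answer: 7597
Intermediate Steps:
F(I) = 3 + I
p = -12395
L = 19859 (L = -3 + (15643 + 4219) = -3 + 19862 = 19859)
(p + F(130)) + L = (-12395 + (3 + 130)) + 19859 = (-12395 + 133) + 19859 = -12262 + 19859 = 7597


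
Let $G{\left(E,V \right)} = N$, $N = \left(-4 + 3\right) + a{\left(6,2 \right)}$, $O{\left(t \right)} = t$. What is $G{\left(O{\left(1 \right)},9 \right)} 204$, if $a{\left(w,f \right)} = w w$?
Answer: $7140$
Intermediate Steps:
$a{\left(w,f \right)} = w^{2}$
$N = 35$ ($N = \left(-4 + 3\right) + 6^{2} = -1 + 36 = 35$)
$G{\left(E,V \right)} = 35$
$G{\left(O{\left(1 \right)},9 \right)} 204 = 35 \cdot 204 = 7140$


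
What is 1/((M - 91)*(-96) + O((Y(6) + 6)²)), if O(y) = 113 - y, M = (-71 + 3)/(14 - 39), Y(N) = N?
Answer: 25/211097 ≈ 0.00011843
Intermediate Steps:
M = 68/25 (M = -68/(-25) = -68*(-1/25) = 68/25 ≈ 2.7200)
1/((M - 91)*(-96) + O((Y(6) + 6)²)) = 1/((68/25 - 91)*(-96) + (113 - (6 + 6)²)) = 1/(-2207/25*(-96) + (113 - 1*12²)) = 1/(211872/25 + (113 - 1*144)) = 1/(211872/25 + (113 - 144)) = 1/(211872/25 - 31) = 1/(211097/25) = 25/211097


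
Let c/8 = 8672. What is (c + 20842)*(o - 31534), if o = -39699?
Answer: -6426498794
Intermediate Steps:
c = 69376 (c = 8*8672 = 69376)
(c + 20842)*(o - 31534) = (69376 + 20842)*(-39699 - 31534) = 90218*(-71233) = -6426498794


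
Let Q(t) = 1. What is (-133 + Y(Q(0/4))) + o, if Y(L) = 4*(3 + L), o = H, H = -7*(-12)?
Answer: -33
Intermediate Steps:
H = 84
o = 84
Y(L) = 12 + 4*L
(-133 + Y(Q(0/4))) + o = (-133 + (12 + 4*1)) + 84 = (-133 + (12 + 4)) + 84 = (-133 + 16) + 84 = -117 + 84 = -33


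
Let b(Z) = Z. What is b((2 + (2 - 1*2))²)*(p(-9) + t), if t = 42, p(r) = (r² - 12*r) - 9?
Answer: 888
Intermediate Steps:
p(r) = -9 + r² - 12*r
b((2 + (2 - 1*2))²)*(p(-9) + t) = (2 + (2 - 1*2))²*((-9 + (-9)² - 12*(-9)) + 42) = (2 + (2 - 2))²*((-9 + 81 + 108) + 42) = (2 + 0)²*(180 + 42) = 2²*222 = 4*222 = 888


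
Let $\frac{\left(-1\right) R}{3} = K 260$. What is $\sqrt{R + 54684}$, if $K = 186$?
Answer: $54 i \sqrt{31} \approx 300.66 i$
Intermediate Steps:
$R = -145080$ ($R = - 3 \cdot 186 \cdot 260 = \left(-3\right) 48360 = -145080$)
$\sqrt{R + 54684} = \sqrt{-145080 + 54684} = \sqrt{-90396} = 54 i \sqrt{31}$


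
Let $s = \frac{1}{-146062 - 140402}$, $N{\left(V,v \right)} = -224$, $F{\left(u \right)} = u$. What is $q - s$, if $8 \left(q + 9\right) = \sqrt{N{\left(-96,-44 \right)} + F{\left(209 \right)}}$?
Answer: $- \frac{2578175}{286464} + \frac{i \sqrt{15}}{8} \approx -9.0 + 0.48412 i$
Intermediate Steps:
$q = -9 + \frac{i \sqrt{15}}{8}$ ($q = -9 + \frac{\sqrt{-224 + 209}}{8} = -9 + \frac{\sqrt{-15}}{8} = -9 + \frac{i \sqrt{15}}{8} \approx -9.0 + 0.48412 i$)
$s = - \frac{1}{286464}$ ($s = \frac{1}{-146062 - 140402} = \frac{1}{-286464} = - \frac{1}{286464} \approx -3.4908 \cdot 10^{-6}$)
$q - s = \left(-9 + \frac{i \sqrt{15}}{8}\right) - - \frac{1}{286464} = \left(-9 + \frac{i \sqrt{15}}{8}\right) + \frac{1}{286464} = - \frac{2578175}{286464} + \frac{i \sqrt{15}}{8}$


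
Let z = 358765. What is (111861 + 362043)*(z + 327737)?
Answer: 325336043808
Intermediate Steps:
(111861 + 362043)*(z + 327737) = (111861 + 362043)*(358765 + 327737) = 473904*686502 = 325336043808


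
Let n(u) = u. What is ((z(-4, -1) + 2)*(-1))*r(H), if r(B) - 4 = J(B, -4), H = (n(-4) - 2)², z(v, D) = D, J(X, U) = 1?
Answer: -5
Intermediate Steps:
H = 36 (H = (-4 - 2)² = (-6)² = 36)
r(B) = 5 (r(B) = 4 + 1 = 5)
((z(-4, -1) + 2)*(-1))*r(H) = ((-1 + 2)*(-1))*5 = (1*(-1))*5 = -1*5 = -5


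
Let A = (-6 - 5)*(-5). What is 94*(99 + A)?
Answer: 14476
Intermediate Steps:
A = 55 (A = -11*(-5) = 55)
94*(99 + A) = 94*(99 + 55) = 94*154 = 14476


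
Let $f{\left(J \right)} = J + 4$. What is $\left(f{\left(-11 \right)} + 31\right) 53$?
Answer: $1272$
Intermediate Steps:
$f{\left(J \right)} = 4 + J$
$\left(f{\left(-11 \right)} + 31\right) 53 = \left(\left(4 - 11\right) + 31\right) 53 = \left(-7 + 31\right) 53 = 24 \cdot 53 = 1272$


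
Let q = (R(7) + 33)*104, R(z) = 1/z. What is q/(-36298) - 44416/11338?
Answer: -2889761760/720206767 ≈ -4.0124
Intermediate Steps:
q = 24128/7 (q = (1/7 + 33)*104 = (⅐ + 33)*104 = (232/7)*104 = 24128/7 ≈ 3446.9)
q/(-36298) - 44416/11338 = (24128/7)/(-36298) - 44416/11338 = (24128/7)*(-1/36298) - 44416*1/11338 = -12064/127043 - 22208/5669 = -2889761760/720206767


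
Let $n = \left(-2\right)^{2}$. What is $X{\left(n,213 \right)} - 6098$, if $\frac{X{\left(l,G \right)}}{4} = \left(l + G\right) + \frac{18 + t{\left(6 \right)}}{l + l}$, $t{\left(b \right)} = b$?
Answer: $-5218$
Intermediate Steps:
$n = 4$
$X{\left(l,G \right)} = 4 G + 4 l + \frac{48}{l}$ ($X{\left(l,G \right)} = 4 \left(\left(l + G\right) + \frac{18 + 6}{l + l}\right) = 4 \left(\left(G + l\right) + \frac{24}{2 l}\right) = 4 \left(\left(G + l\right) + 24 \frac{1}{2 l}\right) = 4 \left(\left(G + l\right) + \frac{12}{l}\right) = 4 \left(G + l + \frac{12}{l}\right) = 4 G + 4 l + \frac{48}{l}$)
$X{\left(n,213 \right)} - 6098 = \frac{4 \left(12 + 4 \left(213 + 4\right)\right)}{4} - 6098 = 4 \cdot \frac{1}{4} \left(12 + 4 \cdot 217\right) - 6098 = 4 \cdot \frac{1}{4} \left(12 + 868\right) - 6098 = 4 \cdot \frac{1}{4} \cdot 880 - 6098 = 880 - 6098 = -5218$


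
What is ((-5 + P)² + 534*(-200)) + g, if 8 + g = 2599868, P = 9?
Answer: 2493076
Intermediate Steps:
g = 2599860 (g = -8 + 2599868 = 2599860)
((-5 + P)² + 534*(-200)) + g = ((-5 + 9)² + 534*(-200)) + 2599860 = (4² - 106800) + 2599860 = (16 - 106800) + 2599860 = -106784 + 2599860 = 2493076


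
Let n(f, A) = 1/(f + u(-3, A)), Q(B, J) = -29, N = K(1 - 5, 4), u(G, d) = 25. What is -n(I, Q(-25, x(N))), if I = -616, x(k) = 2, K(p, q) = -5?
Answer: 1/591 ≈ 0.0016920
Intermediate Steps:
N = -5
n(f, A) = 1/(25 + f) (n(f, A) = 1/(f + 25) = 1/(25 + f))
-n(I, Q(-25, x(N))) = -1/(25 - 616) = -1/(-591) = -1*(-1/591) = 1/591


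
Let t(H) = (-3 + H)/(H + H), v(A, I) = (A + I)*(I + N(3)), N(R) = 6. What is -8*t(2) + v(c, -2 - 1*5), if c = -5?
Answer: 14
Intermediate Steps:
v(A, I) = (6 + I)*(A + I) (v(A, I) = (A + I)*(I + 6) = (A + I)*(6 + I) = (6 + I)*(A + I))
t(H) = (-3 + H)/(2*H) (t(H) = (-3 + H)/((2*H)) = (-3 + H)*(1/(2*H)) = (-3 + H)/(2*H))
-8*t(2) + v(c, -2 - 1*5) = -4*(-3 + 2)/2 + ((-2 - 1*5)² + 6*(-5) + 6*(-2 - 1*5) - 5*(-2 - 1*5)) = -4*(-1)/2 + ((-2 - 5)² - 30 + 6*(-2 - 5) - 5*(-2 - 5)) = -8*(-¼) + ((-7)² - 30 + 6*(-7) - 5*(-7)) = 2 + (49 - 30 - 42 + 35) = 2 + 12 = 14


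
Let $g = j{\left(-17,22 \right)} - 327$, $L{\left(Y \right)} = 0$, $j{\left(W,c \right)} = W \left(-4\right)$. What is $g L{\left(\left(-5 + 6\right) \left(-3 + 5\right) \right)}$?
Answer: $0$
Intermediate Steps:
$j{\left(W,c \right)} = - 4 W$
$g = -259$ ($g = \left(-4\right) \left(-17\right) - 327 = 68 - 327 = -259$)
$g L{\left(\left(-5 + 6\right) \left(-3 + 5\right) \right)} = \left(-259\right) 0 = 0$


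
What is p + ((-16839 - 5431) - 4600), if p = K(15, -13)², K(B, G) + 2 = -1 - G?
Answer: -26770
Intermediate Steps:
K(B, G) = -3 - G (K(B, G) = -2 + (-1 - G) = -3 - G)
p = 100 (p = (-3 - 1*(-13))² = (-3 + 13)² = 10² = 100)
p + ((-16839 - 5431) - 4600) = 100 + ((-16839 - 5431) - 4600) = 100 + (-22270 - 4600) = 100 - 26870 = -26770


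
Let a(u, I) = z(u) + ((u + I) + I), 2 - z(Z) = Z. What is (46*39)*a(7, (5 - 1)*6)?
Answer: 89700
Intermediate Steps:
z(Z) = 2 - Z
a(u, I) = 2 + 2*I (a(u, I) = (2 - u) + ((u + I) + I) = (2 - u) + ((I + u) + I) = (2 - u) + (u + 2*I) = 2 + 2*I)
(46*39)*a(7, (5 - 1)*6) = (46*39)*(2 + 2*((5 - 1)*6)) = 1794*(2 + 2*(4*6)) = 1794*(2 + 2*24) = 1794*(2 + 48) = 1794*50 = 89700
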